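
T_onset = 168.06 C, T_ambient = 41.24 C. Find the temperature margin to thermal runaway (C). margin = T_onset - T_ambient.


Safety margin = 168.06 C - 41.24 C = 126.82 C

126.82 C


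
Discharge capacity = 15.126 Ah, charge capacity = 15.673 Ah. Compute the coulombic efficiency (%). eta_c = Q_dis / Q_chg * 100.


eta_c = Q_dis / Q_chg * 100 = 15.126 / 15.673 * 100 = 96.51%

96.51%


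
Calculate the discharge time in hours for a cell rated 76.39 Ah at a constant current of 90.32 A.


t = capacity / current = 76.39 / 90.32 = 0.8458 hr

0.8458 hr


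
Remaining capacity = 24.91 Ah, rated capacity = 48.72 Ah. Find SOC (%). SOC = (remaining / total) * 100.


SOC% = 24.91 / 48.72 * 100 = 51.13%

51.13%


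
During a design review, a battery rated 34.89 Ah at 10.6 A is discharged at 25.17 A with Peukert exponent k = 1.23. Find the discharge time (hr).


t_rated = C / I_rated = 34.89 / 10.6 = 3.2915 hr
(I_rated/I)^k = (0.42114)^1.23 = 0.34518
t = t_rated * (I_rated/I)^k = 3.2915 * 0.34518 = 1.136 hr

1.136 hr


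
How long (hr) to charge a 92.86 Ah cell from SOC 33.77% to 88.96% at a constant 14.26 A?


Step 1: dSOC = 88.96% - 33.77% = 55.19%
Step 2: delta_Ah = 92.86 * 55.19 / 100 = 51.249 Ah
Step 3: t = 51.249 / 14.26 = 3.594 hr

3.594 hr


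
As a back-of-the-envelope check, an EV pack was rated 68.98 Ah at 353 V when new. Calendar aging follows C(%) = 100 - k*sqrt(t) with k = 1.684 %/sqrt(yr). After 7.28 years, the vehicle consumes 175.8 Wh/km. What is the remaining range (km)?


Step 1: capacity retention = 100 - 1.684 * sqrt(7.28) = 100 - 1.684 * 2.6981 = 95.456%
Step 2: C_now = 68.98 * 95.456/100 = 65.846 Ah
Step 3: E_pack = V * C_now = 353 * 65.846 = 23244 Wh
Step 4: range = E_pack / consumption = 23244 / 175.8 = 132.2 km

132.2 km


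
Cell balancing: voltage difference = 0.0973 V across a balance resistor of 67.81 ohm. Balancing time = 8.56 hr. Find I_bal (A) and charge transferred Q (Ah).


I_bal = dV / R = 0.0973 / 67.81 = 0.0014349 A
Q = I_bal * t = 0.0014349 * 8.56 = 0.01228 Ah

I=0.0014349 A, Q=0.01228 Ah


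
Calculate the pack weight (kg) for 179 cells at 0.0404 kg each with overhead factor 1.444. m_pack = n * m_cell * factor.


m_pack = n * m_cell * overhead = 179 * 0.0404 * 1.444 = 10.44 kg

10.44 kg


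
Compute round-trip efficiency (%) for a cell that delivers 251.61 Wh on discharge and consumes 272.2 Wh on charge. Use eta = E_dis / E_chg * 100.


Round-trip efficiency = 251.61/272.2 * 100% = 92.44%

92.44%


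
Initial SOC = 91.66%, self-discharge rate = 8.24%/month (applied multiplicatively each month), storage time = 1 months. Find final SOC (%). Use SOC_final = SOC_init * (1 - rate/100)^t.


decay = (1 - 8.24/100)^1 = 0.9176
SOC_final = 91.66 * 0.9176 = 84.11%

84.11%


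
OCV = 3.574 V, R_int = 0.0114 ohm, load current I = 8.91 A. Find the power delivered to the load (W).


Step 1: V_terminal = OCV - I*R = 3.574 - 8.91 * 0.0114 = 3.4724 V
Step 2: P_out = V_terminal * I = 3.4724 * 8.91 = 30.94 W

30.94 W


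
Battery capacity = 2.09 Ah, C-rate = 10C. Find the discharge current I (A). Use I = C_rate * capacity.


At 10C: I = 10 * 2.09 Ah = 20.9 A

20.9 A


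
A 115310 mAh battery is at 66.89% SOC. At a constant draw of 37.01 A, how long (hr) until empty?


Convert: C_total = 115310 mAh = 115.31 Ah
Step 1: remaining = SOC/100 * C_total = 66.89/100 * 115.31 = 77.131 Ah
Step 2: t = remaining / I = 77.131 / 37.01 = 2.084 hr

2.084 hr


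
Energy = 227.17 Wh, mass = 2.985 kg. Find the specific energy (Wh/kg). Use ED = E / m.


Specific energy = 227.17 Wh / 2.985 kg = 76.10 Wh/kg

76.10 Wh/kg


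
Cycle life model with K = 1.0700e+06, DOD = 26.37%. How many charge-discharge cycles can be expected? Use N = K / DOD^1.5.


Step 1: DOD^1.5 = 26.37^1.5 = 135.41
Step 2: N = 1.0700e+06 / 135.41 = 7902 cycles

7902 cycles


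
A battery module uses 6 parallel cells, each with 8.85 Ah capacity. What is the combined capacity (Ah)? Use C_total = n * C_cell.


Parallel capacities add: 6 * 8.85 Ah = 53.1 Ah

53.1 Ah


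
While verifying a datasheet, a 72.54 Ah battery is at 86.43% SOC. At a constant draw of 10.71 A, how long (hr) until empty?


Step 1: remaining = SOC/100 * C_total = 86.43/100 * 72.54 = 62.696 Ah
Step 2: t = remaining / I = 62.696 / 10.71 = 5.854 hr

5.854 hr


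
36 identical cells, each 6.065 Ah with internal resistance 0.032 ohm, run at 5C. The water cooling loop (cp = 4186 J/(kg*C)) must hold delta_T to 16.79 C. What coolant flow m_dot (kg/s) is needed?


Step 1: I = 5 * 6.065 = 30.325 A
Step 2: Q_cell = I^2 * R = 30.325^2 * 0.032 = 29.427 W
Step 3: Q_total = 36 * 29.427 = 1059.4 W
Step 4: m_dot = Q_total / (cp * dT) = 1059.4 / (4186 * 16.79) = 0.01507 kg/s

0.01507 kg/s


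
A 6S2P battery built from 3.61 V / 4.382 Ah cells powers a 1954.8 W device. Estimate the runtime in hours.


Step 1: E_pack = Ns * V_cell * Np * C_cell = 6 * 3.61 * 2 * 4.382 = 189.83 Wh
Step 2: t = E_pack / P = 189.83 / 1954.8 = 0.09711 hr

0.09711 hr


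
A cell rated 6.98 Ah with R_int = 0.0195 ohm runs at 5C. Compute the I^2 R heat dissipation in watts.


Step 1: I = C_rate * capacity = 5 * 6.98 = 34.9 A
Step 2: Q = I^2 * R = 34.9^2 * 0.0195 = 1218 * 0.0195 = 23.75 W

23.75 W


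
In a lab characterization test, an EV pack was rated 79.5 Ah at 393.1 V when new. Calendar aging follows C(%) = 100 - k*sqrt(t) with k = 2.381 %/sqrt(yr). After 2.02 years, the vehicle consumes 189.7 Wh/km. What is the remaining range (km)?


Step 1: capacity retention = 100 - 2.381 * sqrt(2.02) = 100 - 2.381 * 1.4213 = 96.616%
Step 2: C_now = 79.5 * 96.616/100 = 76.81 Ah
Step 3: E_pack = V * C_now = 393.1 * 76.81 = 30194 Wh
Step 4: range = E_pack / consumption = 30194 / 189.7 = 159.2 km

159.2 km


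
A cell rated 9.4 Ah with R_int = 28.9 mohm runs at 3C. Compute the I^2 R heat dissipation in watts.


Convert: R = 28.9 mohm = 0.0289 ohm
Step 1: I = C_rate * capacity = 3 * 9.4 = 28.2 A
Step 2: Q = I^2 * R = 28.2^2 * 0.0289 = 795.24 * 0.0289 = 22.98 W

22.98 W


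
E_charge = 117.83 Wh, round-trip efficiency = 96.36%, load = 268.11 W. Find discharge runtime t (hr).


Step 1: E_discharge = eta/100 * E_charge = 96.36/100 * 117.83 = 113.54 Wh
Step 2: t = E_discharge / P = 113.54 / 268.11 = 0.4235 hr

0.4235 hr


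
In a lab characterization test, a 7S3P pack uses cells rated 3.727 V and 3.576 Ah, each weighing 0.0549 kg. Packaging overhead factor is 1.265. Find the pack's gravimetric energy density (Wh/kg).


Step 1: V_pack = 7 * 3.727 = 26.089 V
Step 2: C_pack = 3 * 3.576 = 10.728 Ah
Step 3: E_pack = V_pack * C_pack = 26.089 * 10.728 = 279.88 Wh
Step 4: m_pack = 7 * 3 * 0.0549 * 1.265 = 1.4584 kg
Step 5: ED = E_pack / m_pack = 279.88 / 1.4584 = 191.9 Wh/kg

191.9 Wh/kg


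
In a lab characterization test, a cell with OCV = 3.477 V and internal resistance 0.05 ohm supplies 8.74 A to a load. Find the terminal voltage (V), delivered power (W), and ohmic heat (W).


Step 1: V_terminal = OCV - I*R = 3.477 - 8.74 * 0.05 = 3.04 V
Step 2: P_out = V_terminal * I = 3.04 * 8.74 = 26.57 W
Step 3: Q = I^2 * R = 8.74^2 * 0.05 = 3.819 W

V=3.04 V, P=26.57 W, Q=3.819 W


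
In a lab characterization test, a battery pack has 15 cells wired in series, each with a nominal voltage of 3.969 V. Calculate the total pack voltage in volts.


Series voltages add: 15 * 3.969 V = 59.535 V

59.535 V


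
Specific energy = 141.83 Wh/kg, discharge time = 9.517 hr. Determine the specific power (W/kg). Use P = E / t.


Specific power = 141.83 Wh/kg / 9.517 hr = 14.90 W/kg

14.90 W/kg


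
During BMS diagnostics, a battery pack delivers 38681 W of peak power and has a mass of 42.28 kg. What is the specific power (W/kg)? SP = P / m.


SP = P / m = 38681 / 42.28 = 914.9 W/kg

914.9 W/kg


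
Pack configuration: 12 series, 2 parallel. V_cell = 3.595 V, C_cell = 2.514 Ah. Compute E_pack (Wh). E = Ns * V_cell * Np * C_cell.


V_pack = 12 * 3.595 = 43.14 V
C_pack = 2 * 2.514 = 5.028 Ah
E = V_pack * C_pack = 43.14 * 5.028 = 216.9 Wh

216.9 Wh


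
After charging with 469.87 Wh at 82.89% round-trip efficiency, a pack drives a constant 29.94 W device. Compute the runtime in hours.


Step 1: E_discharge = eta/100 * E_charge = 82.89/100 * 469.87 = 389.48 Wh
Step 2: t = E_discharge / P = 389.48 / 29.94 = 13.01 hr

13.01 hr


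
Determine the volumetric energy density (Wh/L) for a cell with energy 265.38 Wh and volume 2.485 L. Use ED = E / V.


ED = E / V = 265.38 / 2.485 = 106.8 Wh/L

106.8 Wh/L


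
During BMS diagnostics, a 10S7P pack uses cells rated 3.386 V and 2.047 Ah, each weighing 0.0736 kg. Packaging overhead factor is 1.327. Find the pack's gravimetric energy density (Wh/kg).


Step 1: V_pack = 10 * 3.386 = 33.86 V
Step 2: C_pack = 7 * 2.047 = 14.329 Ah
Step 3: E_pack = V_pack * C_pack = 33.86 * 14.329 = 485.18 Wh
Step 4: m_pack = 10 * 7 * 0.0736 * 1.327 = 6.8367 kg
Step 5: ED = E_pack / m_pack = 485.18 / 6.8367 = 70.97 Wh/kg

70.97 Wh/kg


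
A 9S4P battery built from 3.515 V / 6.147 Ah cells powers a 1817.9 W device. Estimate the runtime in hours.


Step 1: E_pack = Ns * V_cell * Np * C_cell = 9 * 3.515 * 4 * 6.147 = 777.84 Wh
Step 2: t = E_pack / P = 777.84 / 1817.9 = 0.4279 hr

0.4279 hr


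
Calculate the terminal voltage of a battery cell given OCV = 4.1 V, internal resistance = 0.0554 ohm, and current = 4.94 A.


IR drop = 4.94 * 0.0554 = 0.27368 V
V = 4.1 - 0.27368 = 3.826 V

3.826 V


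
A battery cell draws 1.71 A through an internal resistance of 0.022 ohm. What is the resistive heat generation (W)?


I^2 = 2.9241
Q = 2.9241 * 0.022 = 0.06433 W

0.06433 W


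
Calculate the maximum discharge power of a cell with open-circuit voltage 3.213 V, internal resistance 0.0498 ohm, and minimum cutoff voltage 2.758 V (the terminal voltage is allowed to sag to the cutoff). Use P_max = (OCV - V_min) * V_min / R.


dV = OCV - V_min = 0.455 V (so I_max = dV / R)
P_max = dV * V_min / R = 0.455 * 2.758 / 0.0498 = 25.20 W

25.20 W


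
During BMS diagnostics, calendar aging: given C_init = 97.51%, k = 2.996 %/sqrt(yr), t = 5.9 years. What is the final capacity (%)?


sqrt(t) = sqrt(5.9) = 2.429
C_final = 97.51 - 2.996 * 2.429 = 90.23%

90.23%


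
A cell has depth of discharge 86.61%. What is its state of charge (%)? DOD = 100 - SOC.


SOC = 100 - DOD = 100 - 86.61 = 13.39%

13.39%


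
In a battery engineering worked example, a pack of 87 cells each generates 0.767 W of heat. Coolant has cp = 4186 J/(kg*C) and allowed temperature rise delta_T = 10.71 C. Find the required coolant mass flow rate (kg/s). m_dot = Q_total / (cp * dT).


Step 1: Total heat Q = 87 * 0.767 W = 66.729 W
Step 2: denom = cp * dT = 4186 * 10.71 = 44832
Step 3: m_dot = 66.729 / 44832 = 0.001488 kg/s

0.001488 kg/s


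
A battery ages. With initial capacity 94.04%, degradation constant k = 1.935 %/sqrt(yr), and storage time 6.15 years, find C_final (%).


Step 1: sqrt(6.15 yr) = 2.4799
Step 2: drop = 1.935 * 2.4799 = 4.7986
Step 3: C_final = 94.04 - 4.7986 = 89.24%

89.24%


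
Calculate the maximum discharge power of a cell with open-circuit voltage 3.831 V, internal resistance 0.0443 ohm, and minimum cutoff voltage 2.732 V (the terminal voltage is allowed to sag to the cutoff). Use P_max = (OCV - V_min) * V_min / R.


P_max = (OCV - V_min) * V_min / R = (3.831 - 2.732) * 2.732 / 0.0443 = 1.099 * 2.732 / 0.0443 = 67.78 W

67.78 W


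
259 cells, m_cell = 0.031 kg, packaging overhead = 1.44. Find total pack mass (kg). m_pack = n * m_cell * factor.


Cell mass sum = 259 * 0.031 = 8.029 kg
With overhead 1.44: m_pack = 8.029 * 1.44 = 11.56 kg

11.56 kg


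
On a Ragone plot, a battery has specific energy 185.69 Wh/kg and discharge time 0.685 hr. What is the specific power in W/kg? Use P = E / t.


Specific power = 185.69 Wh/kg / 0.685 hr = 271.1 W/kg

271.1 W/kg


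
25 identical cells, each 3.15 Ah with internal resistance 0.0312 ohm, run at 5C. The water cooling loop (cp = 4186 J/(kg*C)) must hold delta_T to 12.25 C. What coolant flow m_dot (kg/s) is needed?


Step 1: I = 5 * 3.15 = 15.75 A
Step 2: Q_cell = I^2 * R = 15.75^2 * 0.0312 = 7.7396 W
Step 3: Q_total = 25 * 7.7396 = 193.49 W
Step 4: m_dot = Q_total / (cp * dT) = 193.49 / (4186 * 12.25) = 0.003773 kg/s

0.003773 kg/s


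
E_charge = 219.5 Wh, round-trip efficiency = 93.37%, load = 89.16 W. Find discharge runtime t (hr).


Step 1: E_discharge = eta/100 * E_charge = 93.37/100 * 219.5 = 204.95 Wh
Step 2: t = E_discharge / P = 204.95 / 89.16 = 2.299 hr

2.299 hr


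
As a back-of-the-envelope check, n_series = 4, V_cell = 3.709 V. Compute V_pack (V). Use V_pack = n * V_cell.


V_pack = n * V_cell = 4 * 3.709 = 14.836 V

14.836 V


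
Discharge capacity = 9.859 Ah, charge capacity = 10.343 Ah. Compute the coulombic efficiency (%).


Coulombic efficiency = 9.859/10.343 * 100% = 95.32%

95.32%


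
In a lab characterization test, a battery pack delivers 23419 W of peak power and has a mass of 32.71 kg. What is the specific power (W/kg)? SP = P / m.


SP = P / m = 23419 / 32.71 = 716.0 W/kg

716.0 W/kg


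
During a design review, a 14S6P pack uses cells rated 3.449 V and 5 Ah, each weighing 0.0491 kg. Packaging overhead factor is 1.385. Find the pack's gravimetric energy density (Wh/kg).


Step 1: V_pack = 14 * 3.449 = 48.286 V
Step 2: C_pack = 6 * 5 = 30 Ah
Step 3: E_pack = V_pack * C_pack = 48.286 * 30 = 1448.6 Wh
Step 4: m_pack = 14 * 6 * 0.0491 * 1.385 = 5.7123 kg
Step 5: ED = E_pack / m_pack = 1448.6 / 5.7123 = 253.6 Wh/kg

253.6 Wh/kg


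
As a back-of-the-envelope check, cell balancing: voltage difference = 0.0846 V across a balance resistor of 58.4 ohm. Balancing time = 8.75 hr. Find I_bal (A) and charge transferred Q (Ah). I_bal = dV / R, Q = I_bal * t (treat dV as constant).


First, Ohm's law: I_bal = 0.0846 V / 58.4 ohm = 0.0014486 A
Then Q = I * t = 0.0014486 A * 8.75 hr = 0.01268 Ah

I=0.0014486 A, Q=0.01268 Ah


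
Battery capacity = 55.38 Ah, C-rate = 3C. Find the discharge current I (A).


At 3C: I = 3 * 55.38 Ah = 166.14 A

166.14 A


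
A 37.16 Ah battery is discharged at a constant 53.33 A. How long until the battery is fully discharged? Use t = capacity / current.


Runtime = 37.16 Ah / 53.33 A = 0.6968 hr

0.6968 hr


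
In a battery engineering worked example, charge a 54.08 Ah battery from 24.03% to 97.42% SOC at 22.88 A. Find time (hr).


Step 1: dSOC = 97.42% - 24.03% = 73.39%
Step 2: delta_Ah = 54.08 * 73.39 / 100 = 39.689 Ah
Step 3: t = 39.689 / 22.88 = 1.735 hr

1.735 hr


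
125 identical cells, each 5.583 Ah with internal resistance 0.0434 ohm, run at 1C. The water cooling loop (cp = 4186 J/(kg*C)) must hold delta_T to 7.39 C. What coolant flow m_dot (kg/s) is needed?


Step 1: I = 1 * 5.583 = 5.583 A
Step 2: Q_cell = I^2 * R = 5.583^2 * 0.0434 = 1.3528 W
Step 3: Q_total = 125 * 1.3528 = 169.1 W
Step 4: m_dot = Q_total / (cp * dT) = 169.1 / (4186 * 7.39) = 0.005466 kg/s

0.005466 kg/s


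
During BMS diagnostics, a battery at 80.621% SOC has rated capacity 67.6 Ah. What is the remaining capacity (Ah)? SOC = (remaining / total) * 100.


remaining = SOC / 100 * total = 80.621 / 100 * 67.6 = 54.50 Ah

54.50 Ah


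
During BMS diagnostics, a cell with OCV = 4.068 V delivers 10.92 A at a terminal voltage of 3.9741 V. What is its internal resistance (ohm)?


R = (OCV - V) / I = (4.068 - 3.9741) / 10.92 = 0.008599 ohm

0.008599 ohm


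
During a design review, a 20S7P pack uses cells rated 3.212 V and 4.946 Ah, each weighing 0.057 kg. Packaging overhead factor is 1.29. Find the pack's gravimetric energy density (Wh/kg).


Step 1: V_pack = 20 * 3.212 = 64.24 V
Step 2: C_pack = 7 * 4.946 = 34.622 Ah
Step 3: E_pack = V_pack * C_pack = 64.24 * 34.622 = 2224.1 Wh
Step 4: m_pack = 20 * 7 * 0.057 * 1.29 = 10.294 kg
Step 5: ED = E_pack / m_pack = 2224.1 / 10.294 = 216.1 Wh/kg

216.1 Wh/kg


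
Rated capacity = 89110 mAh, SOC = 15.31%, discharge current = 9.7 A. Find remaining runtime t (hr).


Convert: C_total = 89110 mAh = 89.11 Ah
Step 1: remaining = SOC/100 * C_total = 15.31/100 * 89.11 = 13.643 Ah
Step 2: t = remaining / I = 13.643 / 9.7 = 1.406 hr

1.406 hr


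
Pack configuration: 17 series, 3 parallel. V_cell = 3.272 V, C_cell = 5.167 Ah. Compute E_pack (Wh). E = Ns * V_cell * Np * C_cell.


V_pack = 17 * 3.272 = 55.624 V
C_pack = 3 * 5.167 = 15.501 Ah
E = V_pack * C_pack = 55.624 * 15.501 = 862.2 Wh

862.2 Wh


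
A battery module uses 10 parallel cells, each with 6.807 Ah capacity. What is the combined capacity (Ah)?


C_total = 10 * 6.807 = 68.07 Ah

68.07 Ah


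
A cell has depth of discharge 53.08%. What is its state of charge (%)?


SOC = 100 - DOD = 100 - 53.08 = 46.92%

46.92%


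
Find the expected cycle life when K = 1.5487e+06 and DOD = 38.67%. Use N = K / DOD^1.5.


DOD^1.5 = 240.47
N = K / DOD^1.5 = 1.5487e+06 / 240.47 = 6440

6440 cycles


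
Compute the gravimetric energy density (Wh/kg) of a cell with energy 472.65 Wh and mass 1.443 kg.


ED = E / m = 472.65 / 1.443 = 327.5 Wh/kg

327.5 Wh/kg


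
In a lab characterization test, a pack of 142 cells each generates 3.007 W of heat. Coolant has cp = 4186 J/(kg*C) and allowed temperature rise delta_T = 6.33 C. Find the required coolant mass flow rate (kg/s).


Step 1: Total heat Q = 142 * 3.007 W = 426.99 W
Step 2: denom = cp * dT = 4186 * 6.33 = 26497
Step 3: m_dot = 426.99 / 26497 = 0.01611 kg/s

0.01611 kg/s


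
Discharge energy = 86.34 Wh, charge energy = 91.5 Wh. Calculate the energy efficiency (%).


Round-trip efficiency = 86.34/91.5 * 100% = 94.36%

94.36%


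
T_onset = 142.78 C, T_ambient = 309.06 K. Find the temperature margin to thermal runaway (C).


Convert: T_ambient = 309.06 K = 35.91 C
margin = 142.78 - 35.91 = 106.87 C

106.87 C


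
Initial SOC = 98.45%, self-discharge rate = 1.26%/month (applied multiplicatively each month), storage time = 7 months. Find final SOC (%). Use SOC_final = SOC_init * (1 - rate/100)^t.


Monthly retention factor = 1 - 1.26/100 = 0.9874
Over 7 months: factor^7 = 0.91506
SOC_final = 98.45 * 0.91506 = 90.09%

90.09%


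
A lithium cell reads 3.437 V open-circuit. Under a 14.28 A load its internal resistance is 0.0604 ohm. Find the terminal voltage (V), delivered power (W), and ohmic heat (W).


Step 1: V_terminal = OCV - I*R = 3.437 - 14.28 * 0.0604 = 2.5745 V
Step 2: P_out = V_terminal * I = 2.5745 * 14.28 = 36.76 W
Step 3: Q = I^2 * R = 14.28^2 * 0.0604 = 12.32 W

V=2.5745 V, P=36.76 W, Q=12.32 W


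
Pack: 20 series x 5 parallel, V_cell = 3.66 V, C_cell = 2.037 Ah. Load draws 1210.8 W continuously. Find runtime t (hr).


Step 1: E_pack = Ns * V_cell * Np * C_cell = 20 * 3.66 * 5 * 2.037 = 745.54 Wh
Step 2: t = E_pack / P = 745.54 / 1210.8 = 0.6157 hr

0.6157 hr


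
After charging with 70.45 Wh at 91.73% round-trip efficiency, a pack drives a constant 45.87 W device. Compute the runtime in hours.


Step 1: E_discharge = eta/100 * E_charge = 91.73/100 * 70.45 = 64.624 Wh
Step 2: t = E_discharge / P = 64.624 / 45.87 = 1.409 hr

1.409 hr


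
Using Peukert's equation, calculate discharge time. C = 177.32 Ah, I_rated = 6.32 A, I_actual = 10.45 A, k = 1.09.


t_rated = C / I_rated = 177.32 / 6.32 = 28.057 hr
(I_rated/I)^k = (0.60478)^1.09 = 0.57802
t = t_rated * (I_rated/I)^k = 28.057 * 0.57802 = 16.22 hr

16.22 hr


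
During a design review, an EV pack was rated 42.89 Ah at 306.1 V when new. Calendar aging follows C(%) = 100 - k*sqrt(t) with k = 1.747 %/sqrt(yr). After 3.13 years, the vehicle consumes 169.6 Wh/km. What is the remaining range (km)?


Step 1: capacity retention = 100 - 1.747 * sqrt(3.13) = 100 - 1.747 * 1.7692 = 96.909%
Step 2: C_now = 42.89 * 96.909/100 = 41.564 Ah
Step 3: E_pack = V * C_now = 306.1 * 41.564 = 12723 Wh
Step 4: range = E_pack / consumption = 12723 / 169.6 = 75.02 km

75.02 km


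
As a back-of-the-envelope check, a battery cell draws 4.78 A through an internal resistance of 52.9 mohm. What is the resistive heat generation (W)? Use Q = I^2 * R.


Convert: R = 52.9 mohm = 0.0529 ohm
Q = I^2 * R = 4.78^2 * 0.0529 = 1.209 W

1.209 W


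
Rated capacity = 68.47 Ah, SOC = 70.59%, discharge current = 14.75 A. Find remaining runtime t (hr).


Step 1: remaining = SOC/100 * C_total = 70.59/100 * 68.47 = 48.333 Ah
Step 2: t = remaining / I = 48.333 / 14.75 = 3.277 hr

3.277 hr


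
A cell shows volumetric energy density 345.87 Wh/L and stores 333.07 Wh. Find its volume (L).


V = E / ED = 333.07 / 345.87 = 0.9630 L

0.9630 L


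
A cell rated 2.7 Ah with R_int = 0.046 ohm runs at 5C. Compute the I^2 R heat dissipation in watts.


Step 1: I = C_rate * capacity = 5 * 2.7 = 13.5 A
Step 2: Q = I^2 * R = 13.5^2 * 0.046 = 182.25 * 0.046 = 8.384 W

8.384 W


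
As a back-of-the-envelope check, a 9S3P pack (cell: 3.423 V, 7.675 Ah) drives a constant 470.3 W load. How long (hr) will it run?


Step 1: E_pack = Ns * V_cell * Np * C_cell = 9 * 3.423 * 3 * 7.675 = 709.33 Wh
Step 2: t = E_pack / P = 709.33 / 470.3 = 1.508 hr

1.508 hr


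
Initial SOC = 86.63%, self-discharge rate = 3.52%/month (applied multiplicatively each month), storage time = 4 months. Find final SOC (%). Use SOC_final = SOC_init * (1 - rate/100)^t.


Monthly retention factor = 1 - 3.52/100 = 0.9648
Over 4 months: factor^4 = 0.86646
SOC_final = 86.63 * 0.86646 = 75.06%

75.06%


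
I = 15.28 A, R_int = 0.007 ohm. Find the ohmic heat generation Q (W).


I^2 = 233.48
Q = 233.48 * 0.007 = 1.634 W

1.634 W


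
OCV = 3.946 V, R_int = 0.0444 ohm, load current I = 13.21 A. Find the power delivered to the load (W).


Step 1: V_terminal = OCV - I*R = 3.946 - 13.21 * 0.0444 = 3.3595 V
Step 2: P_out = V_terminal * I = 3.3595 * 13.21 = 44.38 W

44.38 W


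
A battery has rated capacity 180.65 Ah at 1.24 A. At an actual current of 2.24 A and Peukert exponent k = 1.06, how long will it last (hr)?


t_rated = C / I_rated = 180.65 / 1.24 = 145.69 hr
(I_rated/I)^k = (0.55357)^1.06 = 0.53427
t = t_rated * (I_rated/I)^k = 145.69 * 0.53427 = 77.84 hr

77.84 hr


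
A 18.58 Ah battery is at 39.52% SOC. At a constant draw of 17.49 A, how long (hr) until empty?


Step 1: remaining = SOC/100 * C_total = 39.52/100 * 18.58 = 7.3428 Ah
Step 2: t = remaining / I = 7.3428 / 17.49 = 0.4198 hr

0.4198 hr


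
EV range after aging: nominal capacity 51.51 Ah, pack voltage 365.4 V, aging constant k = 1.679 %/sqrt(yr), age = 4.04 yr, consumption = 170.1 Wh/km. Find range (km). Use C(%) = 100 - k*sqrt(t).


Step 1: capacity retention = 100 - 1.679 * sqrt(4.04) = 100 - 1.679 * 2.01 = 96.625%
Step 2: C_now = 51.51 * 96.625/100 = 49.772 Ah
Step 3: E_pack = V * C_now = 365.4 * 49.772 = 18187 Wh
Step 4: range = E_pack / consumption = 18187 / 170.1 = 106.9 km

106.9 km


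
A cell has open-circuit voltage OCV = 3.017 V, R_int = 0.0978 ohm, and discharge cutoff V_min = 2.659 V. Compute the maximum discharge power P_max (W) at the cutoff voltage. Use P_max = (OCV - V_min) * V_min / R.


P_max = (OCV - V_min) * V_min / R = (3.017 - 2.659) * 2.659 / 0.0978 = 0.358 * 2.659 / 0.0978 = 9.733 W

9.733 W


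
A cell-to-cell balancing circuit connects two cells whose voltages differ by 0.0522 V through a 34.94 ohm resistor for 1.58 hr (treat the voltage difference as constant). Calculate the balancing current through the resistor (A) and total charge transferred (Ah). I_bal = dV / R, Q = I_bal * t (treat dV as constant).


I_bal = dV / R = 0.0522 / 34.94 = 0.001494 A
Q = I_bal * t = 0.001494 * 1.58 = 0.002361 Ah

I=0.001494 A, Q=0.002361 Ah


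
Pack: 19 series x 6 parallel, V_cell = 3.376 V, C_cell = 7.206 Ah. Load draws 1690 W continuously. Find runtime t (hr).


Step 1: E_pack = Ns * V_cell * Np * C_cell = 19 * 3.376 * 6 * 7.206 = 2773.3 Wh
Step 2: t = E_pack / P = 2773.3 / 1690 = 1.641 hr

1.641 hr


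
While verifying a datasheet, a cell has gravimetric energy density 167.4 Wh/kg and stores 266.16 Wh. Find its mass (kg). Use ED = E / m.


m = E / ED = 266.16 / 167.4 = 1.590 kg

1.590 kg


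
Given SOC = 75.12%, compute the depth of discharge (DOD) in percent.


Complement of SOC: DOD = 100% - 75.12% = 24.88%

24.88%


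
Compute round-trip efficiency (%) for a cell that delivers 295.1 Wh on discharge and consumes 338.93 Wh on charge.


Round-trip efficiency = 295.1/338.93 * 100% = 87.07%

87.07%


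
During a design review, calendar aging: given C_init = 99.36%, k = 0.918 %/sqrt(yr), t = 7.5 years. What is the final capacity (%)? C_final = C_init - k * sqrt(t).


sqrt(t) = sqrt(7.5) = 2.7386
C_final = 99.36 - 0.918 * 2.7386 = 96.85%

96.85%


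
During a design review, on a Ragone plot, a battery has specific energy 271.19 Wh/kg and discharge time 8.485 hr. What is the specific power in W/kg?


Specific power = 271.19 Wh/kg / 8.485 hr = 31.96 W/kg

31.96 W/kg


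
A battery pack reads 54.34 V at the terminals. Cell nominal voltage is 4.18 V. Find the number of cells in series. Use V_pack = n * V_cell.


n = V_pack / V_cell = 54.34 / 4.18 = 13

13


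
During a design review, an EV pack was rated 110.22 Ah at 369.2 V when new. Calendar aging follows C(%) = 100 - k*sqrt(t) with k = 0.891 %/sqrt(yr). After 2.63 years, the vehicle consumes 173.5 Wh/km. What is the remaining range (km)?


Step 1: capacity retention = 100 - 0.891 * sqrt(2.63) = 100 - 0.891 * 1.6217 = 98.555%
Step 2: C_now = 110.22 * 98.555/100 = 108.63 Ah
Step 3: E_pack = V * C_now = 369.2 * 108.63 = 40106 Wh
Step 4: range = E_pack / consumption = 40106 / 173.5 = 231.2 km

231.2 km


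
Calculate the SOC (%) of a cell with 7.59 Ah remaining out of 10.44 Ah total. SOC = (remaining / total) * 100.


SOC% = 7.59 / 10.44 * 100 = 72.70%

72.70%


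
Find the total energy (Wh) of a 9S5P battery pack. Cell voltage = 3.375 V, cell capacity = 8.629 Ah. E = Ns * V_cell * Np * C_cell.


E = Ns * Vcell * Np * Ccell = 9 * 3.375 * 5 * 8.629 = 1311 Wh

1311 Wh


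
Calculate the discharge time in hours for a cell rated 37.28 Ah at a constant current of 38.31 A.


Runtime = 37.28 Ah / 38.31 A = 0.9731 hr

0.9731 hr


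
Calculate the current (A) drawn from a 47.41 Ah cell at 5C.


I = C_rate * capacity = 5 * 47.41 = 237.05 A

237.05 A


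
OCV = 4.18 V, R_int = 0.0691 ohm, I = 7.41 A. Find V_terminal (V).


IR drop = 7.41 * 0.0691 = 0.51203 V
V = 4.18 - 0.51203 = 3.668 V

3.668 V


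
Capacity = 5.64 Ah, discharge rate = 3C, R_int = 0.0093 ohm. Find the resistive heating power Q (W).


Step 1: I = C_rate * capacity = 3 * 5.64 = 16.92 A
Step 2: Q = I^2 * R = 16.92^2 * 0.0093 = 286.29 * 0.0093 = 2.662 W

2.662 W


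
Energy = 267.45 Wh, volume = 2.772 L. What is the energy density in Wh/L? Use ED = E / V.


ED = E / V = 267.45 / 2.772 = 96.48 Wh/L

96.48 Wh/L


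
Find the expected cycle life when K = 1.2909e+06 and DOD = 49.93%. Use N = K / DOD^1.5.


DOD^1.5 = 352.81
N = K / DOD^1.5 = 1.2909e+06 / 352.81 = 3659

3659 cycles


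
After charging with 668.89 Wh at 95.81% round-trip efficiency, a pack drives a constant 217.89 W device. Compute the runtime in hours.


Step 1: E_discharge = eta/100 * E_charge = 95.81/100 * 668.89 = 640.86 Wh
Step 2: t = E_discharge / P = 640.86 / 217.89 = 2.941 hr

2.941 hr


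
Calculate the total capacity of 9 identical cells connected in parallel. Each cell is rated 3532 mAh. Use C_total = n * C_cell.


Convert: C_cell = 3532 mAh = 3.532 Ah
C_total = 9 * 3.532 = 31.788 Ah

31.788 Ah


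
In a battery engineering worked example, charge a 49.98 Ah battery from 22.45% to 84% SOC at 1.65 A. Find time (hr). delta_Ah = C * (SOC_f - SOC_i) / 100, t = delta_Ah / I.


delta_Ah = 49.98 * (84 - 22.45) / 100 = 30.763 Ah
t = delta_Ah / I = 30.763 / 1.65 = 18.64 hr

18.64 hr


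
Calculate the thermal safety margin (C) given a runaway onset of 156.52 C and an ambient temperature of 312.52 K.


Convert: T_ambient = 312.52 K = 39.37 C
margin = 156.52 - 39.37 = 117.15 C

117.15 C


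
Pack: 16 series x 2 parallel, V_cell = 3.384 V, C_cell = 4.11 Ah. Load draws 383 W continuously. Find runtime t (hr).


Step 1: E_pack = Ns * V_cell * Np * C_cell = 16 * 3.384 * 2 * 4.11 = 445.06 Wh
Step 2: t = E_pack / P = 445.06 / 383 = 1.162 hr

1.162 hr


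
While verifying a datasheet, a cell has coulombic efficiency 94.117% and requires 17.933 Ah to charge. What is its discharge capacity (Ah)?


Q_dis = eta/100 * Q_chg = 94.117/100 * 17.933 = 16.88 Ah

16.88 Ah


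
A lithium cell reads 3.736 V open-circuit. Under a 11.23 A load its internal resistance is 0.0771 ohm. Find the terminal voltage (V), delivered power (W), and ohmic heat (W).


Step 1: V_terminal = OCV - I*R = 3.736 - 11.23 * 0.0771 = 2.8702 V
Step 2: P_out = V_terminal * I = 2.8702 * 11.23 = 32.23 W
Step 3: Q = I^2 * R = 11.23^2 * 0.0771 = 9.723 W

V=2.8702 V, P=32.23 W, Q=9.723 W


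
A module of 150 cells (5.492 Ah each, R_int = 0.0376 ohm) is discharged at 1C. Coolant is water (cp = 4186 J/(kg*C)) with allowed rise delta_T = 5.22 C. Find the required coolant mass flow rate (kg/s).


Step 1: I = 1 * 5.492 = 5.492 A
Step 2: Q_cell = I^2 * R = 5.492^2 * 0.0376 = 1.1341 W
Step 3: Q_total = 150 * 1.1341 = 170.12 W
Step 4: m_dot = Q_total / (cp * dT) = 170.12 / (4186 * 5.22) = 0.007785 kg/s

0.007785 kg/s


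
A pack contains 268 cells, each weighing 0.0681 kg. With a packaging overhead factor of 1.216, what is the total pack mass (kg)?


Cell mass sum = 268 * 0.0681 = 18.251 kg
With overhead 1.216: m_pack = 18.251 * 1.216 = 22.19 kg

22.19 kg


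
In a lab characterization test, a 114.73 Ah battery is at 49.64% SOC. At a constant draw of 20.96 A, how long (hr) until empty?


Step 1: remaining = SOC/100 * C_total = 49.64/100 * 114.73 = 56.952 Ah
Step 2: t = remaining / I = 56.952 / 20.96 = 2.717 hr

2.717 hr


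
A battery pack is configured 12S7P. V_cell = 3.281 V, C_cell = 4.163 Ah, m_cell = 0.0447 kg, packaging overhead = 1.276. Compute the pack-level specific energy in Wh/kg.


Step 1: V_pack = 12 * 3.281 = 39.372 V
Step 2: C_pack = 7 * 4.163 = 29.141 Ah
Step 3: E_pack = V_pack * C_pack = 39.372 * 29.141 = 1147.3 Wh
Step 4: m_pack = 12 * 7 * 0.0447 * 1.276 = 4.7911 kg
Step 5: ED = E_pack / m_pack = 1147.3 / 4.7911 = 239.5 Wh/kg

239.5 Wh/kg


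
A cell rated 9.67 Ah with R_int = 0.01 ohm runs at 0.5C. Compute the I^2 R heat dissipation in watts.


Step 1: I = C_rate * capacity = 0.5 * 9.67 = 4.835 A
Step 2: Q = I^2 * R = 4.835^2 * 0.01 = 23.377 * 0.01 = 0.2338 W

0.2338 W


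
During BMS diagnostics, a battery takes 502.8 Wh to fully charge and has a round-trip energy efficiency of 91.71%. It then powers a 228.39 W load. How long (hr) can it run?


Step 1: E_discharge = eta/100 * E_charge = 91.71/100 * 502.8 = 461.12 Wh
Step 2: t = E_discharge / P = 461.12 / 228.39 = 2.019 hr

2.019 hr


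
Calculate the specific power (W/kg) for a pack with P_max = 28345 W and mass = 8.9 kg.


SP = P / m = 28345 / 8.9 = 3185 W/kg

3185 W/kg


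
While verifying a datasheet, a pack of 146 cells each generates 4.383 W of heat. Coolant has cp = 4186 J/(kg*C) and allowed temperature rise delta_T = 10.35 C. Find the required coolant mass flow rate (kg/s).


Q_total = 146 * 4.383 = 639.92 W
m_dot = Q_total / (cp * dT) = 639.92 / (4186 * 10.35) = 0.01477 kg/s

0.01477 kg/s


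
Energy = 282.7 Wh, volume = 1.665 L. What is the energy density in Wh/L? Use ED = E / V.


ED = E / V = 282.7 / 1.665 = 169.8 Wh/L

169.8 Wh/L


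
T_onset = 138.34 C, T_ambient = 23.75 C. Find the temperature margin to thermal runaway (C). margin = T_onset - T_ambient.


margin = T_onset - T_ambient = 138.34 - 23.75 = 114.59 C

114.59 C


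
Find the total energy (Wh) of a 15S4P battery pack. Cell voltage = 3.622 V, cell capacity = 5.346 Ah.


E = Ns * Vcell * Np * Ccell = 15 * 3.622 * 4 * 5.346 = 1162 Wh

1162 Wh


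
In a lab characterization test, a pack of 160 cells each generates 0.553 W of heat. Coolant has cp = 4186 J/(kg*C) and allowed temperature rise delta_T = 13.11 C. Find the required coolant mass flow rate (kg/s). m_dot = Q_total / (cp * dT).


Step 1: Total heat Q = 160 * 0.553 W = 88.48 W
Step 2: denom = cp * dT = 4186 * 13.11 = 54878
Step 3: m_dot = 88.48 / 54878 = 0.001612 kg/s

0.001612 kg/s


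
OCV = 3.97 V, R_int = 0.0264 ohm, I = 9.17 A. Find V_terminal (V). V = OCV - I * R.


V = OCV - I*R = 3.97 - 9.17 * 0.0264 = 3.728 V

3.728 V


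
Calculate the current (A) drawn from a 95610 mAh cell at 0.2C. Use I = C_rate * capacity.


Convert: capacity = 95610 mAh = 95.61 Ah
At 0.2C: I = 0.2 * 95.61 Ah = 19.122 A

19.122 A


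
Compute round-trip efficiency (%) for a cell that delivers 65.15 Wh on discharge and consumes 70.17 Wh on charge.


Round-trip efficiency = 65.15/70.17 * 100% = 92.85%

92.85%


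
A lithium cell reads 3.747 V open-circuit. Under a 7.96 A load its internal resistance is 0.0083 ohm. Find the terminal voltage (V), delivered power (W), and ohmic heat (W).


Step 1: V_terminal = OCV - I*R = 3.747 - 7.96 * 0.0083 = 3.6809 V
Step 2: P_out = V_terminal * I = 3.6809 * 7.96 = 29.30 W
Step 3: Q = I^2 * R = 7.96^2 * 0.0083 = 0.5259 W

V=3.6809 V, P=29.30 W, Q=0.5259 W


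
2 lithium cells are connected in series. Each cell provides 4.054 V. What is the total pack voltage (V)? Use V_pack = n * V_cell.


With 2 cells in series at 4.054 V each, V_pack = 8.108 V

8.108 V


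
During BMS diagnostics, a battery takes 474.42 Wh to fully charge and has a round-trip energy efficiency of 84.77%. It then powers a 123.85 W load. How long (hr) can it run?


Step 1: E_discharge = eta/100 * E_charge = 84.77/100 * 474.42 = 402.17 Wh
Step 2: t = E_discharge / P = 402.17 / 123.85 = 3.247 hr

3.247 hr


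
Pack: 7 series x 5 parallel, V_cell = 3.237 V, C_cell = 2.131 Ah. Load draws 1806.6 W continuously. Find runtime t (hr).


Step 1: E_pack = Ns * V_cell * Np * C_cell = 7 * 3.237 * 5 * 2.131 = 241.43 Wh
Step 2: t = E_pack / P = 241.43 / 1806.6 = 0.1336 hr

0.1336 hr


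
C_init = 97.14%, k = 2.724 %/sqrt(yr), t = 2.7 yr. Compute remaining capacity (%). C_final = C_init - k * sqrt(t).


Step 1: sqrt(2.7 yr) = 1.6432
Step 2: drop = 2.724 * 1.6432 = 4.4761
Step 3: C_final = 97.14 - 4.4761 = 92.66%

92.66%


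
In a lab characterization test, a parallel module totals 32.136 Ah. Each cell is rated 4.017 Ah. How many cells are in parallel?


n = C_total / C_cell = 32.136 / 4.017 = 8

8


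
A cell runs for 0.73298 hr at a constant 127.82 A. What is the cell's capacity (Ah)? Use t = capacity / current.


C = I * t = 127.82 * 0.73298 = 93.69 Ah

93.69 Ah


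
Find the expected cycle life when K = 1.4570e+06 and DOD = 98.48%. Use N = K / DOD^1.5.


DOD^1.5 = 977.29
N = K / DOD^1.5 = 1.4570e+06 / 977.29 = 1491

1491 cycles


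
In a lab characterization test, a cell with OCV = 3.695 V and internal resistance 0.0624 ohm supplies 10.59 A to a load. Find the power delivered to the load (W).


Step 1: V_terminal = OCV - I*R = 3.695 - 10.59 * 0.0624 = 3.0342 V
Step 2: P_out = V_terminal * I = 3.0342 * 10.59 = 32.13 W

32.13 W


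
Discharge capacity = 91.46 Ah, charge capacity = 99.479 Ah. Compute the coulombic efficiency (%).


Coulombic efficiency = 91.46/99.479 * 100% = 91.94%

91.94%


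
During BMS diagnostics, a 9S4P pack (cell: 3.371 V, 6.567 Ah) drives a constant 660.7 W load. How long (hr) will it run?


Step 1: E_pack = Ns * V_cell * Np * C_cell = 9 * 3.371 * 4 * 6.567 = 796.94 Wh
Step 2: t = E_pack / P = 796.94 / 660.7 = 1.206 hr

1.206 hr


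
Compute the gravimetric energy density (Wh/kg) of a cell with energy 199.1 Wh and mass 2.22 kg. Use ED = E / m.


ED = E / m = 199.1 / 2.22 = 89.68 Wh/kg

89.68 Wh/kg


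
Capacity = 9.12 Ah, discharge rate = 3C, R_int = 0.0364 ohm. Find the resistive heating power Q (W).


Step 1: I = C_rate * capacity = 3 * 9.12 = 27.36 A
Step 2: Q = I^2 * R = 27.36^2 * 0.0364 = 748.57 * 0.0364 = 27.25 W

27.25 W


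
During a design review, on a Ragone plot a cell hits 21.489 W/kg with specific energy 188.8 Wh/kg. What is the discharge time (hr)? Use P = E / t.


t = E / P = 188.8 / 21.489 = 8.786 hr

8.786 hr


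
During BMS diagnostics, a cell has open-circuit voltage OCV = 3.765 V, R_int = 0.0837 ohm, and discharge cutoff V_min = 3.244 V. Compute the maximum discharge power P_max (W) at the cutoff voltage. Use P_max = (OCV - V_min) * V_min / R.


dV = OCV - V_min = 0.521 V (so I_max = dV / R)
P_max = dV * V_min / R = 0.521 * 3.244 / 0.0837 = 20.19 W

20.19 W


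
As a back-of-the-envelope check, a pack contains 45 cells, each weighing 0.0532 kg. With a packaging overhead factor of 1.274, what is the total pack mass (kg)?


Cell mass sum = 45 * 0.0532 = 2.394 kg
With overhead 1.274: m_pack = 2.394 * 1.274 = 3.050 kg

3.050 kg


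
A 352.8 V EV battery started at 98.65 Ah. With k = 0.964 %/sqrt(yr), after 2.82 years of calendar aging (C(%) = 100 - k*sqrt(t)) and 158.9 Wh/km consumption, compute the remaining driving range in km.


Step 1: capacity retention = 100 - 0.964 * sqrt(2.82) = 100 - 0.964 * 1.6793 = 98.381%
Step 2: C_now = 98.65 * 98.381/100 = 97.053 Ah
Step 3: E_pack = V * C_now = 352.8 * 97.053 = 34240 Wh
Step 4: range = E_pack / consumption = 34240 / 158.9 = 215.5 km

215.5 km


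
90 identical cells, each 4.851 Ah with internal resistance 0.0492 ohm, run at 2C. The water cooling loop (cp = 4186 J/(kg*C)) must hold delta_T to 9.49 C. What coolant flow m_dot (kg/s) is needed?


Step 1: I = 2 * 4.851 = 9.702 A
Step 2: Q_cell = I^2 * R = 9.702^2 * 0.0492 = 4.6311 W
Step 3: Q_total = 90 * 4.6311 = 416.8 W
Step 4: m_dot = Q_total / (cp * dT) = 416.8 / (4186 * 9.49) = 0.01049 kg/s

0.01049 kg/s


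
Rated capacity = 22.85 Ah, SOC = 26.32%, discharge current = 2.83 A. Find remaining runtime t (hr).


Step 1: remaining = SOC/100 * C_total = 26.32/100 * 22.85 = 6.0141 Ah
Step 2: t = remaining / I = 6.0141 / 2.83 = 2.125 hr

2.125 hr


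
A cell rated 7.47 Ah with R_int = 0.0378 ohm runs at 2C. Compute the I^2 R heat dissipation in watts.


Step 1: I = C_rate * capacity = 2 * 7.47 = 14.94 A
Step 2: Q = I^2 * R = 14.94^2 * 0.0378 = 223.2 * 0.0378 = 8.437 W

8.437 W


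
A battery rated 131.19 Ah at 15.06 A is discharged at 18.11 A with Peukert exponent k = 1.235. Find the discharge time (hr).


t_rated = C / I_rated = 131.19 / 15.06 = 8.7112 hr
(I_rated/I)^k = (0.83158)^1.235 = 0.79631
t = t_rated * (I_rated/I)^k = 8.7112 * 0.79631 = 6.937 hr

6.937 hr


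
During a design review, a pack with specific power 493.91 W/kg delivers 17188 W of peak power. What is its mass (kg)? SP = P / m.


m = P / SP = 17188 / 493.91 = 34.80 kg

34.80 kg


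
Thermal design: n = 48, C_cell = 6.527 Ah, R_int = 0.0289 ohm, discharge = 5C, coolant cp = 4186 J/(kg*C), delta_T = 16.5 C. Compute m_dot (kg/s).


Step 1: I = 5 * 6.527 = 32.635 A
Step 2: Q_cell = I^2 * R = 32.635^2 * 0.0289 = 30.78 W
Step 3: Q_total = 48 * 30.78 = 1477.4 W
Step 4: m_dot = Q_total / (cp * dT) = 1477.4 / (4186 * 16.5) = 0.02139 kg/s

0.02139 kg/s


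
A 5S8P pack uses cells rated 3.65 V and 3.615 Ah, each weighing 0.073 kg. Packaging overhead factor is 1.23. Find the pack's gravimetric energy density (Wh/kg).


Step 1: V_pack = 5 * 3.65 = 18.25 V
Step 2: C_pack = 8 * 3.615 = 28.92 Ah
Step 3: E_pack = V_pack * C_pack = 18.25 * 28.92 = 527.79 Wh
Step 4: m_pack = 5 * 8 * 0.073 * 1.23 = 3.5916 kg
Step 5: ED = E_pack / m_pack = 527.79 / 3.5916 = 147.0 Wh/kg

147.0 Wh/kg


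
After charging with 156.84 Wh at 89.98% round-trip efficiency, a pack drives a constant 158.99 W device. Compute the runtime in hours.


Step 1: E_discharge = eta/100 * E_charge = 89.98/100 * 156.84 = 141.12 Wh
Step 2: t = E_discharge / P = 141.12 / 158.99 = 0.8876 hr

0.8876 hr
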